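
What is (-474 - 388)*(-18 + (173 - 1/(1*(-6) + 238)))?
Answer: -15498329/116 ≈ -1.3361e+5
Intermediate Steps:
(-474 - 388)*(-18 + (173 - 1/(1*(-6) + 238))) = -862*(-18 + (173 - 1/(-6 + 238))) = -862*(-18 + (173 - 1/232)) = -862*(-18 + 40135/232) = -862*35959/232 = -15498329/116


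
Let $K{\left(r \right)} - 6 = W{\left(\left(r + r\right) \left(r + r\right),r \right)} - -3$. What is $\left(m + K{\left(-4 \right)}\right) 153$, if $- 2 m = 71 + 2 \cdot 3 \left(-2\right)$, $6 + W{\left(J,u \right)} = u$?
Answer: $- \frac{9333}{2} \approx -4666.5$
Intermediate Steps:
$W{\left(J,u \right)} = -6 + u$
$K{\left(r \right)} = 3 + r$ ($K{\left(r \right)} = 6 + \left(\left(-6 + r\right) - -3\right) = 6 + \left(\left(-6 + r\right) + 3\right) = 6 + \left(-3 + r\right) = 3 + r$)
$m = - \frac{59}{2}$ ($m = - \frac{71 + 2 \cdot 3 \left(-2\right)}{2} = - \frac{71 + 6 \left(-2\right)}{2} = - \frac{71 - 12}{2} = \left(- \frac{1}{2}\right) 59 = - \frac{59}{2} \approx -29.5$)
$\left(m + K{\left(-4 \right)}\right) 153 = \left(- \frac{59}{2} + \left(3 - 4\right)\right) 153 = \left(- \frac{59}{2} - 1\right) 153 = \left(- \frac{61}{2}\right) 153 = - \frac{9333}{2}$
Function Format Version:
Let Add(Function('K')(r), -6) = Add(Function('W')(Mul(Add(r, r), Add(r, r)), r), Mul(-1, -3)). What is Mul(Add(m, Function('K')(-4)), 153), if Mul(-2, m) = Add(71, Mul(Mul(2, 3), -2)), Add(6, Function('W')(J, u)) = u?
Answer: Rational(-9333, 2) ≈ -4666.5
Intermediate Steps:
Function('W')(J, u) = Add(-6, u)
Function('K')(r) = Add(3, r) (Function('K')(r) = Add(6, Add(Add(-6, r), Mul(-1, -3))) = Add(6, Add(Add(-6, r), 3)) = Add(6, Add(-3, r)) = Add(3, r))
m = Rational(-59, 2) (m = Mul(Rational(-1, 2), Add(71, Mul(Mul(2, 3), -2))) = Mul(Rational(-1, 2), Add(71, Mul(6, -2))) = Mul(Rational(-1, 2), Add(71, -12)) = Mul(Rational(-1, 2), 59) = Rational(-59, 2) ≈ -29.500)
Mul(Add(m, Function('K')(-4)), 153) = Mul(Add(Rational(-59, 2), Add(3, -4)), 153) = Mul(Add(Rational(-59, 2), -1), 153) = Mul(Rational(-61, 2), 153) = Rational(-9333, 2)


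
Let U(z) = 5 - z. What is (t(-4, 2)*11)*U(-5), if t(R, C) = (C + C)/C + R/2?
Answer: 0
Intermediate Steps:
t(R, C) = 2 + R/2 (t(R, C) = (2*C)/C + R*(½) = 2 + R/2)
(t(-4, 2)*11)*U(-5) = ((2 + (½)*(-4))*11)*(5 - 1*(-5)) = ((2 - 2)*11)*(5 + 5) = (0*11)*10 = 0*10 = 0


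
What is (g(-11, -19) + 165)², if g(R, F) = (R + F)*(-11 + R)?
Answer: 680625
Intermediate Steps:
g(R, F) = (-11 + R)*(F + R) (g(R, F) = (F + R)*(-11 + R) = (-11 + R)*(F + R))
(g(-11, -19) + 165)² = (((-11)² - 11*(-19) - 11*(-11) - 19*(-11)) + 165)² = ((121 + 209 + 121 + 209) + 165)² = (660 + 165)² = 825² = 680625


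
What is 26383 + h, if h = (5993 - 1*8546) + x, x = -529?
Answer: 23301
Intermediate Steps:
h = -3082 (h = (5993 - 1*8546) - 529 = (5993 - 8546) - 529 = -2553 - 529 = -3082)
26383 + h = 26383 - 3082 = 23301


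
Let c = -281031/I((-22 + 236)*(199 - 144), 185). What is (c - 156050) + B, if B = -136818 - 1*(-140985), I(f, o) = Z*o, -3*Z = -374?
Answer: -10509627863/69190 ≈ -1.5190e+5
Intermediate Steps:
Z = 374/3 (Z = -1/3*(-374) = 374/3 ≈ 124.67)
I(f, o) = 374*o/3
B = 4167 (B = -136818 + 140985 = 4167)
c = -843093/69190 (c = -281031/((374/3)*185) = -281031/69190/3 = -281031*3/69190 = -843093/69190 ≈ -12.185)
(c - 156050) + B = (-843093/69190 - 156050) + 4167 = -10797942593/69190 + 4167 = -10509627863/69190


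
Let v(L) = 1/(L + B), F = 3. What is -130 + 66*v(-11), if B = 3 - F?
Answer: -136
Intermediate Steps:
B = 0 (B = 3 - 1*3 = 3 - 3 = 0)
v(L) = 1/L (v(L) = 1/(L + 0) = 1/L)
-130 + 66*v(-11) = -130 + 66/(-11) = -130 + 66*(-1/11) = -130 - 6 = -136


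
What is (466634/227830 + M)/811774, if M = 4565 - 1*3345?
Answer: 139209617/92473235210 ≈ 0.0015054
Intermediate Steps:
M = 1220 (M = 4565 - 3345 = 1220)
(466634/227830 + M)/811774 = (466634/227830 + 1220)/811774 = (466634*(1/227830) + 1220)*(1/811774) = (233317/113915 + 1220)*(1/811774) = (139209617/113915)*(1/811774) = 139209617/92473235210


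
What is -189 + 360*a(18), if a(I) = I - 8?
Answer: 3411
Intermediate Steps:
a(I) = -8 + I
-189 + 360*a(18) = -189 + 360*(-8 + 18) = -189 + 360*10 = -189 + 3600 = 3411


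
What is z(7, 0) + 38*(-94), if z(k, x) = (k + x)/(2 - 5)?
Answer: -10723/3 ≈ -3574.3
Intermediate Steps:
z(k, x) = -k/3 - x/3 (z(k, x) = (k + x)/(-3) = (k + x)*(-⅓) = -k/3 - x/3)
z(7, 0) + 38*(-94) = (-⅓*7 - ⅓*0) + 38*(-94) = (-7/3 + 0) - 3572 = -7/3 - 3572 = -10723/3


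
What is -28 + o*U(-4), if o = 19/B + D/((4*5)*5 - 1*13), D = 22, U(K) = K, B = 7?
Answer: -24280/609 ≈ -39.869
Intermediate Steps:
o = 1807/609 (o = 19/7 + 22/((4*5)*5 - 1*13) = 19*(1/7) + 22/(20*5 - 13) = 19/7 + 22/(100 - 13) = 19/7 + 22/87 = 1807/609 ≈ 2.9672)
-28 + o*U(-4) = -28 + (1807/609)*(-4) = -28 - 7228/609 = -24280/609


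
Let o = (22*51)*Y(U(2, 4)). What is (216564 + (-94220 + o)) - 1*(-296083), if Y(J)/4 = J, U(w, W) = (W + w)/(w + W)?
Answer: 422915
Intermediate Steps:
U(w, W) = 1 (U(w, W) = (W + w)/(W + w) = 1)
Y(J) = 4*J
o = 4488 (o = (22*51)*(4*1) = 1122*4 = 4488)
(216564 + (-94220 + o)) - 1*(-296083) = (216564 + (-94220 + 4488)) - 1*(-296083) = (216564 - 89732) + 296083 = 126832 + 296083 = 422915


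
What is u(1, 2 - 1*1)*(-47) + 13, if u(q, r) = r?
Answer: -34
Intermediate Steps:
u(1, 2 - 1*1)*(-47) + 13 = (2 - 1*1)*(-47) + 13 = (2 - 1)*(-47) + 13 = 1*(-47) + 13 = -47 + 13 = -34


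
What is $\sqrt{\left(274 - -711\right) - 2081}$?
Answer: $2 i \sqrt{274} \approx 33.106 i$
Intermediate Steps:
$\sqrt{\left(274 - -711\right) - 2081} = \sqrt{\left(274 + 711\right) - 2081} = \sqrt{985 - 2081} = \sqrt{-1096} = 2 i \sqrt{274}$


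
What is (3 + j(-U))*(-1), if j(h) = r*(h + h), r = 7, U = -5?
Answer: -73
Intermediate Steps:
j(h) = 14*h (j(h) = 7*(h + h) = 7*(2*h) = 14*h)
(3 + j(-U))*(-1) = (3 + 14*(-1*(-5)))*(-1) = (3 + 14*5)*(-1) = (3 + 70)*(-1) = 73*(-1) = -73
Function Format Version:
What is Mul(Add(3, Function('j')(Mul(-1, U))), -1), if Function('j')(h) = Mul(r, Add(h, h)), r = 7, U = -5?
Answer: -73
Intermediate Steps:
Function('j')(h) = Mul(14, h) (Function('j')(h) = Mul(7, Add(h, h)) = Mul(7, Mul(2, h)) = Mul(14, h))
Mul(Add(3, Function('j')(Mul(-1, U))), -1) = Mul(Add(3, Mul(14, Mul(-1, -5))), -1) = Mul(Add(3, Mul(14, 5)), -1) = Mul(Add(3, 70), -1) = Mul(73, -1) = -73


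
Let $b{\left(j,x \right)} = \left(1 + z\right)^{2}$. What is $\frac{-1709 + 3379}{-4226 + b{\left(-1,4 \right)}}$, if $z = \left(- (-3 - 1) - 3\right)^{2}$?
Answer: $- \frac{835}{2111} \approx -0.39555$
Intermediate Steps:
$z = 1$ ($z = \left(\left(-1\right) \left(-4\right) - 3\right)^{2} = \left(4 - 3\right)^{2} = 1^{2} = 1$)
$b{\left(j,x \right)} = 4$ ($b{\left(j,x \right)} = \left(1 + 1\right)^{2} = 2^{2} = 4$)
$\frac{-1709 + 3379}{-4226 + b{\left(-1,4 \right)}} = \frac{-1709 + 3379}{-4226 + 4} = \frac{1670}{-4222} = 1670 \left(- \frac{1}{4222}\right) = - \frac{835}{2111}$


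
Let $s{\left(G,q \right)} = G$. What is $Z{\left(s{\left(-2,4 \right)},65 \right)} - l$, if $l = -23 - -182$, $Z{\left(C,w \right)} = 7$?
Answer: $-152$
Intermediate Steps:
$l = 159$ ($l = -23 + 182 = 159$)
$Z{\left(s{\left(-2,4 \right)},65 \right)} - l = 7 - 159 = -152$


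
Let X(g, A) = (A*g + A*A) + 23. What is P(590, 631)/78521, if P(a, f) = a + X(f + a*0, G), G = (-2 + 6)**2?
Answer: 10965/78521 ≈ 0.13964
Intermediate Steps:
G = 16 (G = 4**2 = 16)
X(g, A) = 23 + A**2 + A*g (X(g, A) = (A*g + A**2) + 23 = (A**2 + A*g) + 23 = 23 + A**2 + A*g)
P(a, f) = 279 + a + 16*f (P(a, f) = a + (23 + 16**2 + 16*(f + a*0)) = a + (23 + 256 + 16*(f + 0)) = a + (23 + 256 + 16*f) = a + (279 + 16*f) = 279 + a + 16*f)
P(590, 631)/78521 = (279 + 590 + 16*631)/78521 = (279 + 590 + 10096)*(1/78521) = 10965*(1/78521) = 10965/78521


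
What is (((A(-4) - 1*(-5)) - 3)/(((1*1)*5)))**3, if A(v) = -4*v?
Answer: 5832/125 ≈ 46.656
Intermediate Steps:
(((A(-4) - 1*(-5)) - 3)/(((1*1)*5)))**3 = (((-4*(-4) - 1*(-5)) - 3)/(((1*1)*5)))**3 = (((16 + 5) - 3)/((1*5)))**3 = ((21 - 3)/5)**3 = (18*(1/5))**3 = (18/5)**3 = 5832/125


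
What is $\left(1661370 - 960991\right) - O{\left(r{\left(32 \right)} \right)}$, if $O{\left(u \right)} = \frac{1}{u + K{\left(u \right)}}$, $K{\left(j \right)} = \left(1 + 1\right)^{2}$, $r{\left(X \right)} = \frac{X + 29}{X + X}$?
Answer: $\frac{222020079}{317} \approx 7.0038 \cdot 10^{5}$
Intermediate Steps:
$r{\left(X \right)} = \frac{29 + X}{2 X}$
$K{\left(j \right)} = 4$ ($K{\left(j \right)} = 2^{2} = 4$)
$O{\left(u \right)} = \frac{1}{4 + u}$ ($O{\left(u \right)} = \frac{1}{u + 4} = \frac{1}{4 + u}$)
$\left(1661370 - 960991\right) - O{\left(r{\left(32 \right)} \right)} = \left(1661370 - 960991\right) - \frac{1}{4 + \frac{29 + 32}{2 \cdot 32}} = \left(1661370 - 960991\right) - \frac{1}{4 + \frac{1}{2} \cdot \frac{1}{32} \cdot 61} = 700379 - \frac{1}{4 + \frac{61}{64}} = 700379 - \frac{1}{\frac{317}{64}} = 700379 - \frac{64}{317} = \frac{222020079}{317}$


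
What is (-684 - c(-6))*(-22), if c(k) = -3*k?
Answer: 15444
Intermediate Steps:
(-684 - c(-6))*(-22) = (-684 - (-3)*(-6))*(-22) = (-684 - 1*18)*(-22) = (-684 - 18)*(-22) = -702*(-22) = 15444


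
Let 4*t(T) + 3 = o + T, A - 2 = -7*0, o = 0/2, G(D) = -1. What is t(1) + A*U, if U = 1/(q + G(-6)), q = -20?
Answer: -25/42 ≈ -0.59524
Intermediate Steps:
o = 0 (o = 0*(1/2) = 0)
A = 2 (A = 2 - 7*0 = 2 + 0 = 2)
t(T) = -3/4 + T/4 (t(T) = -3/4 + (0 + T)/4 = -3/4 + T/4)
U = -1/21 (U = 1/(-20 - 1) = 1/(-21) = -1/21 ≈ -0.047619)
t(1) + A*U = (-3/4 + (1/4)*1) + 2*(-1/21) = (-3/4 + 1/4) - 2/21 = -1/2 - 2/21 = -25/42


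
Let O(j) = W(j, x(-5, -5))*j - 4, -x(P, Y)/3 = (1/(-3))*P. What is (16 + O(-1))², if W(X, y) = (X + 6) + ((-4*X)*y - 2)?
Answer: 841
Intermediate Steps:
x(P, Y) = P (x(P, Y) = -3*1/(-3)*P = -3*1*(-⅓)*P = -(-1)*P = P)
W(X, y) = 4 + X - 4*X*y (W(X, y) = (6 + X) + (-4*X*y - 2) = (6 + X) + (-2 - 4*X*y) = 4 + X - 4*X*y)
O(j) = -4 + j*(4 + 21*j) (O(j) = (4 + j - 4*j*(-5))*j - 4 = (4 + j + 20*j)*j - 4 = (4 + 21*j)*j - 4 = j*(4 + 21*j) - 4 = -4 + j*(4 + 21*j))
(16 + O(-1))² = (16 + (-4 - (4 + 21*(-1))))² = (16 + (-4 - (4 - 21)))² = (16 + (-4 - 1*(-17)))² = (16 + (-4 + 17))² = (16 + 13)² = 29² = 841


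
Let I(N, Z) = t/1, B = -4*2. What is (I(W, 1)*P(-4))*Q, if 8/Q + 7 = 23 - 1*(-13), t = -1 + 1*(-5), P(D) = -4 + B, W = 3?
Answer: 576/29 ≈ 19.862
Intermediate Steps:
B = -8
P(D) = -12 (P(D) = -4 - 8 = -12)
t = -6 (t = -1 - 5 = -6)
Q = 8/29 (Q = 8/(-7 + (23 - 1*(-13))) = 8/(-7 + (23 + 13)) = 8/(-7 + 36) = 8/29 ≈ 0.27586)
I(N, Z) = -6 (I(N, Z) = -6/1 = -6*1 = -6)
(I(W, 1)*P(-4))*Q = -6*(-12)*(8/29) = 72*(8/29) = 576/29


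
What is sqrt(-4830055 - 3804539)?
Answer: I*sqrt(8634594) ≈ 2938.5*I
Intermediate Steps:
sqrt(-4830055 - 3804539) = sqrt(-8634594) = I*sqrt(8634594)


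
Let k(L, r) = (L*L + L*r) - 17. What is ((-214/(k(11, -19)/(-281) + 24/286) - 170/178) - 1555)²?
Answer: 10966410943163323684/2677945692249 ≈ 4.0951e+6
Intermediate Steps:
k(L, r) = -17 + L² + L*r (k(L, r) = (L² + L*r) - 17 = -17 + L² + L*r)
((-214/(k(11, -19)/(-281) + 24/286) - 170/178) - 1555)² = ((-214/((-17 + 11² + 11*(-19))/(-281) + 24/286) - 170/178) - 1555)² = ((-214/((-17 + 121 - 209)*(-1/281) + 24*(1/286)) - 170*1/178) - 1555)² = ((-214/(-105*(-1/281) + 12/143) - 85/89) - 1555)² = ((-214/(105/281 + 12/143) - 85/89) - 1555)² = ((-214/18387/40183 - 85/89) - 1555)² = ((-214*40183/18387 - 85/89) - 1555)² = ((-8599162/18387 - 85/89) - 1555)² = (-766888313/1636443 - 1555)² = (-3311557178/1636443)² = 10966410943163323684/2677945692249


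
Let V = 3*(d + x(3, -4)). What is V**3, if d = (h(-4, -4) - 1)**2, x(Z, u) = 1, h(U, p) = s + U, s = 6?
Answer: 216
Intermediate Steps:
h(U, p) = 6 + U
d = 1 (d = ((6 - 4) - 1)**2 = (2 - 1)**2 = 1**2 = 1)
V = 6 (V = 3*(1 + 1) = 3*2 = 6)
V**3 = 6**3 = 216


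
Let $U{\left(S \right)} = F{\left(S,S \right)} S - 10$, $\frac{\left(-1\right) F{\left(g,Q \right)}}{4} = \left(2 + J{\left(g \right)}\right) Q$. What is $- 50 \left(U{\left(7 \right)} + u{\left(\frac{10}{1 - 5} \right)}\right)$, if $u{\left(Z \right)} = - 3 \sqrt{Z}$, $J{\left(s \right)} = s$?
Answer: $88700 + 75 i \sqrt{10} \approx 88700.0 + 237.17 i$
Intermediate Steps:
$F{\left(g,Q \right)} = - 4 Q \left(2 + g\right)$ ($F{\left(g,Q \right)} = - 4 \left(2 + g\right) Q = - 4 Q \left(2 + g\right)$)
$U{\left(S \right)} = -10 - 4 S^{2} \left(2 + S\right)$ ($U{\left(S \right)} = - 4 S \left(2 + S\right) S - 10 = - 4 S^{2} \left(2 + S\right) - 10 = -10 - 4 S^{2} \left(2 + S\right)$)
$- 50 \left(U{\left(7 \right)} + u{\left(\frac{10}{1 - 5} \right)}\right) = - 50 \left(\left(-10 + 4 \cdot 7^{2} \left(-2 - 7\right)\right) - 3 \sqrt{\frac{10}{1 - 5}}\right) = - 50 \left(\left(-10 + 4 \cdot 49 \left(-2 - 7\right)\right) - 3 \sqrt{\frac{10}{1 - 5}}\right) = - 50 \left(\left(-10 + 4 \cdot 49 \left(-9\right)\right) - 3 \sqrt{\frac{10}{-4}}\right) = - 50 \left(\left(-10 - 1764\right) - 3 \sqrt{10 \left(- \frac{1}{4}\right)}\right) = - 50 \left(-1774 - 3 \sqrt{- \frac{5}{2}}\right) = - 50 \left(-1774 - 3 \frac{i \sqrt{10}}{2}\right) = - 50 \left(-1774 - \frac{3 i \sqrt{10}}{2}\right) = 88700 + 75 i \sqrt{10}$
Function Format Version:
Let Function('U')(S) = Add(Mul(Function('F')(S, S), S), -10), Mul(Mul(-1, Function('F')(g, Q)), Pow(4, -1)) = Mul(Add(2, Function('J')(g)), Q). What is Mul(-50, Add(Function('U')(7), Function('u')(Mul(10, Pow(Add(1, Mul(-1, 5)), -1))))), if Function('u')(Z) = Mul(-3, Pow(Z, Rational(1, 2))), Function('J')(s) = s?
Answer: Add(88700, Mul(75, I, Pow(10, Rational(1, 2)))) ≈ Add(88700., Mul(237.17, I))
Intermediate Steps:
Function('F')(g, Q) = Mul(-4, Q, Add(2, g)) (Function('F')(g, Q) = Mul(-4, Mul(Add(2, g), Q)) = Mul(-4, Mul(Q, Add(2, g))) = Mul(-4, Q, Add(2, g)))
Function('U')(S) = Add(-10, Mul(-4, Pow(S, 2), Add(2, S))) (Function('U')(S) = Add(Mul(Mul(-4, S, Add(2, S)), S), -10) = Add(Mul(-4, Pow(S, 2), Add(2, S)), -10) = Add(-10, Mul(-4, Pow(S, 2), Add(2, S))))
Mul(-50, Add(Function('U')(7), Function('u')(Mul(10, Pow(Add(1, Mul(-1, 5)), -1))))) = Mul(-50, Add(Add(-10, Mul(4, Pow(7, 2), Add(-2, Mul(-1, 7)))), Mul(-3, Pow(Mul(10, Pow(Add(1, Mul(-1, 5)), -1)), Rational(1, 2))))) = Mul(-50, Add(Add(-10, Mul(4, 49, Add(-2, -7))), Mul(-3, Pow(Mul(10, Pow(Add(1, -5), -1)), Rational(1, 2))))) = Mul(-50, Add(Add(-10, Mul(4, 49, -9)), Mul(-3, Pow(Mul(10, Pow(-4, -1)), Rational(1, 2))))) = Mul(-50, Add(Add(-10, -1764), Mul(-3, Pow(Mul(10, Rational(-1, 4)), Rational(1, 2))))) = Mul(-50, Add(-1774, Mul(-3, Pow(Rational(-5, 2), Rational(1, 2))))) = Mul(-50, Add(-1774, Mul(-3, Mul(Rational(1, 2), I, Pow(10, Rational(1, 2)))))) = Mul(-50, Add(-1774, Mul(Rational(-3, 2), I, Pow(10, Rational(1, 2))))) = Add(88700, Mul(75, I, Pow(10, Rational(1, 2))))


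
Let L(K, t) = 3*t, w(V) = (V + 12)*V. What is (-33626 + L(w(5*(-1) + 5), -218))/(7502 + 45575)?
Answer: -34280/53077 ≈ -0.64585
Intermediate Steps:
w(V) = V*(12 + V) (w(V) = (12 + V)*V = V*(12 + V))
(-33626 + L(w(5*(-1) + 5), -218))/(7502 + 45575) = (-33626 + 3*(-218))/(7502 + 45575) = (-33626 - 654)/53077 = -34280*1/53077 = -34280/53077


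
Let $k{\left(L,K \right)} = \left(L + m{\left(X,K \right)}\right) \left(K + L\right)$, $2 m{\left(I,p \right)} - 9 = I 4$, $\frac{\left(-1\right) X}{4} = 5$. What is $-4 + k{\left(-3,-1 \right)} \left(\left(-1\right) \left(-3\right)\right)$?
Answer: $458$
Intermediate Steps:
$X = -20$ ($X = \left(-4\right) 5 = -20$)
$m{\left(I,p \right)} = \frac{9}{2} + 2 I$ ($m{\left(I,p \right)} = \frac{9}{2} + \frac{I 4}{2} = \frac{9}{2} + \frac{4 I}{2} = \frac{9}{2} + 2 I$)
$k{\left(L,K \right)} = \left(- \frac{71}{2} + L\right) \left(K + L\right)$ ($k{\left(L,K \right)} = \left(L + \left(\frac{9}{2} + 2 \left(-20\right)\right)\right) \left(K + L\right) = \left(L + \left(\frac{9}{2} - 40\right)\right) \left(K + L\right) = \left(L - \frac{71}{2}\right) \left(K + L\right) = \left(- \frac{71}{2} + L\right) \left(K + L\right)$)
$-4 + k{\left(-3,-1 \right)} \left(\left(-1\right) \left(-3\right)\right) = -4 + \left(\left(-3\right)^{2} - - \frac{71}{2} - - \frac{213}{2} - -3\right) \left(\left(-1\right) \left(-3\right)\right) = -4 + \left(9 + \frac{71}{2} + \frac{213}{2} + 3\right) 3 = -4 + 154 \cdot 3 = -4 + 462 = 458$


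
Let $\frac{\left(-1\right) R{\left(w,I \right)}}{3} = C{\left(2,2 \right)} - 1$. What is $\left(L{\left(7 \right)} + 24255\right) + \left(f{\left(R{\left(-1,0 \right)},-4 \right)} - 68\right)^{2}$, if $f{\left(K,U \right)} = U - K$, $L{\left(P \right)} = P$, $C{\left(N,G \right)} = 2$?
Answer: $29023$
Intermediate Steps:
$R{\left(w,I \right)} = -3$ ($R{\left(w,I \right)} = - 3 \left(2 - 1\right) = \left(-3\right) 1 = -3$)
$\left(L{\left(7 \right)} + 24255\right) + \left(f{\left(R{\left(-1,0 \right)},-4 \right)} - 68\right)^{2} = \left(7 + 24255\right) + \left(\left(-4 - -3\right) - 68\right)^{2} = 24262 + \left(\left(-4 + 3\right) - 68\right)^{2} = 24262 + \left(-1 - 68\right)^{2} = 24262 + \left(-69\right)^{2} = 24262 + 4761 = 29023$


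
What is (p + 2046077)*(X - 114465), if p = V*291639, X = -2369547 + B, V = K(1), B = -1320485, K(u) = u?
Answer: -8893833508852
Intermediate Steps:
V = 1
X = -3690032 (X = -2369547 - 1320485 = -3690032)
p = 291639 (p = 1*291639 = 291639)
(p + 2046077)*(X - 114465) = (291639 + 2046077)*(-3690032 - 114465) = 2337716*(-3804497) = -8893833508852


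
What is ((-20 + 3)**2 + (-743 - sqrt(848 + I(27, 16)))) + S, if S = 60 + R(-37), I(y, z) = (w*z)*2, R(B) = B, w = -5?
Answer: -431 - 4*sqrt(43) ≈ -457.23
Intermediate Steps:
I(y, z) = -10*z (I(y, z) = -5*z*2 = -10*z)
S = 23 (S = 60 - 37 = 23)
((-20 + 3)**2 + (-743 - sqrt(848 + I(27, 16)))) + S = ((-20 + 3)**2 + (-743 - sqrt(848 - 10*16))) + 23 = ((-17)**2 + (-743 - sqrt(848 - 160))) + 23 = (289 + (-743 - sqrt(688))) + 23 = (289 + (-743 - 4*sqrt(43))) + 23 = (-454 - 4*sqrt(43)) + 23 = -431 - 4*sqrt(43)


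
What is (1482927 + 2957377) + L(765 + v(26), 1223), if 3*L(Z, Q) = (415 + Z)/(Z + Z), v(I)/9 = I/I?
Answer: 20620772965/4644 ≈ 4.4403e+6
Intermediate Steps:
v(I) = 9 (v(I) = 9*(I/I) = 9*1 = 9)
L(Z, Q) = (415 + Z)/(6*Z) (L(Z, Q) = ((415 + Z)/(Z + Z))/3 = ((415 + Z)/((2*Z)))/3 = ((415 + Z)*(1/(2*Z)))/3 = ((415 + Z)/(2*Z))/3 = (415 + Z)/(6*Z))
(1482927 + 2957377) + L(765 + v(26), 1223) = (1482927 + 2957377) + (415 + (765 + 9))/(6*(765 + 9)) = 4440304 + (⅙)*(415 + 774)/774 = 4440304 + (⅙)*(1/774)*1189 = 4440304 + 1189/4644 = 20620772965/4644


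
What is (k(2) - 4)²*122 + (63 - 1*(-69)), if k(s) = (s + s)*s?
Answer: 2084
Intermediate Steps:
k(s) = 2*s² (k(s) = (2*s)*s = 2*s²)
(k(2) - 4)²*122 + (63 - 1*(-69)) = (2*2² - 4)²*122 + (63 - 1*(-69)) = (2*4 - 4)²*122 + (63 + 69) = (8 - 4)²*122 + 132 = 4²*122 + 132 = 16*122 + 132 = 1952 + 132 = 2084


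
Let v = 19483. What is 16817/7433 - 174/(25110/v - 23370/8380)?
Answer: 7175972707905/60677043301 ≈ 118.27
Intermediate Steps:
16817/7433 - 174/(25110/v - 23370/8380) = 16817/7433 - 174/(25110/19483 - 23370/8380) = 16817*(1/7433) - 174/(25110*(1/19483) - 23370*1/8380) = 16817/7433 - 174/(25110/19483 - 2337/838) = 16817/7433 - 174/(-24489591/16326754) = 16817/7433 - 174*(-16326754/24489591) = 16817/7433 + 946951732/8163197 = 7175972707905/60677043301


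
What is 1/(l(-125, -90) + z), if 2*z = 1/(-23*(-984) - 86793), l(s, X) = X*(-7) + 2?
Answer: 128322/81099503 ≈ 0.0015823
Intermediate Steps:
l(s, X) = 2 - 7*X (l(s, X) = -7*X + 2 = 2 - 7*X)
z = -1/128322 (z = 1/(2*(-23*(-984) - 86793)) = 1/(2*(22632 - 86793)) = (½)/(-64161) = (½)*(-1/64161) = -1/128322 ≈ -7.7929e-6)
1/(l(-125, -90) + z) = 1/((2 - 7*(-90)) - 1/128322) = 1/((2 + 630) - 1/128322) = 1/(632 - 1/128322) = 1/(81099503/128322) = 128322/81099503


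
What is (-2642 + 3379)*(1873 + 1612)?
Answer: 2568445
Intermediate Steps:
(-2642 + 3379)*(1873 + 1612) = 737*3485 = 2568445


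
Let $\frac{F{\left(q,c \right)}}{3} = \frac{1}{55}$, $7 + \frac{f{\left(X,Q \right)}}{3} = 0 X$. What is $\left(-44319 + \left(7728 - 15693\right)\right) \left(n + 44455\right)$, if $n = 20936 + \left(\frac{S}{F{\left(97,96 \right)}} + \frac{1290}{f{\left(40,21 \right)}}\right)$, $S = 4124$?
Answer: $- \frac{51580971908}{7} \approx -7.3687 \cdot 10^{9}$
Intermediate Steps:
$f{\left(X,Q \right)} = -21$ ($f{\left(X,Q \right)} = -21 + 3 \cdot 0 X = -21 + 3 \cdot 0 = -21 + 0 = -21$)
$F{\left(q,c \right)} = \frac{3}{55}$
$n = \frac{2026106}{21}$ ($n = 20936 + \left(\frac{4124}{\frac{3}{55}} + \frac{1290}{-21}\right) = 20936 + \left(4124 \cdot \frac{55}{3} + 1290 \left(- \frac{1}{21}\right)\right) = 20936 + \left(\frac{226820}{3} - \frac{430}{7}\right) = 20936 + \frac{1586450}{21} = \frac{2026106}{21} \approx 96481.0$)
$\left(-44319 + \left(7728 - 15693\right)\right) \left(n + 44455\right) = \left(-44319 + \left(7728 - 15693\right)\right) \left(\frac{2026106}{21} + 44455\right) = \left(-44319 + \left(7728 - 15693\right)\right) \frac{2959661}{21} = \left(-44319 - 7965\right) \frac{2959661}{21} = \left(-52284\right) \frac{2959661}{21} = - \frac{51580971908}{7}$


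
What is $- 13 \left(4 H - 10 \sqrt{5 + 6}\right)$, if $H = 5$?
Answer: $-260 + 130 \sqrt{11} \approx 171.16$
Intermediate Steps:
$- 13 \left(4 H - 10 \sqrt{5 + 6}\right) = - 13 \left(4 \cdot 5 - 10 \sqrt{5 + 6}\right) = - 13 \left(20 - 10 \sqrt{11}\right) = -260 + 130 \sqrt{11}$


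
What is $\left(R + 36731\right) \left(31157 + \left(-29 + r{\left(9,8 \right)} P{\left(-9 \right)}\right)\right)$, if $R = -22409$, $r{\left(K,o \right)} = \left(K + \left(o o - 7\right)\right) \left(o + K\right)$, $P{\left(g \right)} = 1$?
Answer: $461884500$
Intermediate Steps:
$r{\left(K,o \right)} = \left(K + o\right) \left(-7 + K + o^{2}\right)$ ($r{\left(K,o \right)} = \left(K + \left(o^{2} - 7\right)\right) \left(K + o\right) = \left(K + \left(-7 + o^{2}\right)\right) \left(K + o\right) = \left(-7 + K + o^{2}\right) \left(K + o\right) = \left(K + o\right) \left(-7 + K + o^{2}\right)$)
$\left(R + 36731\right) \left(31157 + \left(-29 + r{\left(9,8 \right)} P{\left(-9 \right)}\right)\right) = \left(-22409 + 36731\right) \left(31157 - \left(29 - \left(9^{2} + 8^{3} - 63 - 56 + 9 \cdot 8 + 9 \cdot 8^{2}\right) 1\right)\right) = 14322 \left(31157 - \left(29 - \left(81 + 512 - 63 - 56 + 72 + 9 \cdot 64\right) 1\right)\right) = 14322 \left(31157 - \left(29 - \left(81 + 512 - 63 - 56 + 72 + 576\right) 1\right)\right) = 14322 \left(31157 + \left(-29 + 1122 \cdot 1\right)\right) = 14322 \left(31157 + \left(-29 + 1122\right)\right) = 14322 \left(31157 + 1093\right) = 14322 \cdot 32250 = 461884500$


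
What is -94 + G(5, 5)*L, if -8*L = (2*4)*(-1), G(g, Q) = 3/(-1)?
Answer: -97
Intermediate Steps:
G(g, Q) = -3 (G(g, Q) = 3*(-1) = -3)
L = 1 (L = -2*4*(-1)/8 = -(-1) = -1/8*(-8) = 1)
-94 + G(5, 5)*L = -94 - 3*1 = -94 - 3 = -97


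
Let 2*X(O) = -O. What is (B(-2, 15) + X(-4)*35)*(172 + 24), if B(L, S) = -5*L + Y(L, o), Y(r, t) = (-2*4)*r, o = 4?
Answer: 18816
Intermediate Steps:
X(O) = -O/2 (X(O) = (-O)/2 = -O/2)
Y(r, t) = -8*r
B(L, S) = -13*L (B(L, S) = -5*L - 8*L = -13*L)
(B(-2, 15) + X(-4)*35)*(172 + 24) = (-13*(-2) - ½*(-4)*35)*(172 + 24) = (26 + 2*35)*196 = (26 + 70)*196 = 96*196 = 18816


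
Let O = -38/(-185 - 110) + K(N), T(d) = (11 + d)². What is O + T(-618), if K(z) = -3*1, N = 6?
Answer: 108691608/295 ≈ 3.6845e+5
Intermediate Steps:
K(z) = -3
O = -847/295 (O = -38/(-185 - 110) - 3 = -38/(-295) - 3 = -1/295*(-38) - 3 = 38/295 - 3 = -847/295 ≈ -2.8712)
O + T(-618) = -847/295 + (11 - 618)² = -847/295 + (-607)² = -847/295 + 368449 = 108691608/295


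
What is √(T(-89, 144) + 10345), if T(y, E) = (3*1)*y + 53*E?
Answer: √17710 ≈ 133.08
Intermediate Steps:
T(y, E) = 3*y + 53*E
√(T(-89, 144) + 10345) = √((3*(-89) + 53*144) + 10345) = √((-267 + 7632) + 10345) = √(7365 + 10345) = √17710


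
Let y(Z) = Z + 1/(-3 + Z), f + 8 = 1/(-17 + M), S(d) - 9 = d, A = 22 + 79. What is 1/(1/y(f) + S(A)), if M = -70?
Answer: 675295/74199104 ≈ 0.0091011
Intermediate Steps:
A = 101
S(d) = 9 + d
f = -697/87 (f = -8 + 1/(-17 - 70) = -8 + 1/(-87) = -8 - 1/87 = -697/87 ≈ -8.0115)
1/(1/y(f) + S(A)) = 1/(1/((1 + (-697/87)² - 3*(-697/87))/(-3 - 697/87)) + (9 + 101)) = 1/(1/((1 + 485809/7569 + 697/29)/(-958/87)) + 110) = 1/(1/(-87/958*675295/7569) + 110) = 1/(1/(-675295/83346) + 110) = 1/(-83346/675295 + 110) = 1/(74199104/675295) = 675295/74199104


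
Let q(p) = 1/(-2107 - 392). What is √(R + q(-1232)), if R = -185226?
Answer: 5*I*√944274741/357 ≈ 430.38*I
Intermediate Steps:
q(p) = -1/2499 (q(p) = 1/(-2499) = -1/2499)
√(R + q(-1232)) = √(-185226 - 1/2499) = √(-462879775/2499) = 5*I*√944274741/357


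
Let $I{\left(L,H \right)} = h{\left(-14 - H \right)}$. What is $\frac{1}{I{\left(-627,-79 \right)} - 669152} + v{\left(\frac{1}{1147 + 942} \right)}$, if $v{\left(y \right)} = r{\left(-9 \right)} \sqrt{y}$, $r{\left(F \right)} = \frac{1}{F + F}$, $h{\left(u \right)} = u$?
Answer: $- \frac{1}{669087} - \frac{\sqrt{2089}}{37602} \approx -0.001217$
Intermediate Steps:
$r{\left(F \right)} = \frac{1}{2 F}$
$I{\left(L,H \right)} = -14 - H$
$v{\left(y \right)} = - \frac{\sqrt{y}}{18}$ ($v{\left(y \right)} = \frac{1}{2 \left(-9\right)} \sqrt{y} = \frac{1}{2} \left(- \frac{1}{9}\right) \sqrt{y} = - \frac{\sqrt{y}}{18}$)
$\frac{1}{I{\left(-627,-79 \right)} - 669152} + v{\left(\frac{1}{1147 + 942} \right)} = \frac{1}{\left(-14 - -79\right) - 669152} - \frac{\sqrt{\frac{1}{1147 + 942}}}{18} = \frac{1}{\left(-14 + 79\right) - 669152} - \frac{\sqrt{\frac{1}{2089}}}{18} = \frac{1}{65 - 669152} - \frac{1}{18 \sqrt{2089}} = \frac{1}{-669087} - \frac{\frac{1}{2089} \sqrt{2089}}{18} = - \frac{1}{669087} - \frac{\sqrt{2089}}{37602}$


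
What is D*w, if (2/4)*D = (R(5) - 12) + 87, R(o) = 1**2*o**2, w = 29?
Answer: 5800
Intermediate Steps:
R(o) = o**2 (R(o) = 1*o**2 = o**2)
D = 200 (D = 2*((5**2 - 12) + 87) = 2*((25 - 12) + 87) = 2*(13 + 87) = 2*100 = 200)
D*w = 200*29 = 5800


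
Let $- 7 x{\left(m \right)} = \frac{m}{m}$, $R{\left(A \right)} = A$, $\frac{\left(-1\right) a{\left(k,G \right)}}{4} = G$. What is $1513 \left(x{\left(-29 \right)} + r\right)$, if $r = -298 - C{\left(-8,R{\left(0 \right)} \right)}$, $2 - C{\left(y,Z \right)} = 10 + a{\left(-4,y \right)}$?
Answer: $- \frac{2733991}{7} \approx -3.9057 \cdot 10^{5}$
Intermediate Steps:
$a{\left(k,G \right)} = - 4 G$
$C{\left(y,Z \right)} = -8 + 4 y$ ($C{\left(y,Z \right)} = 2 - \left(10 - 4 y\right) = 2 + \left(-10 + 4 y\right) = -8 + 4 y$)
$x{\left(m \right)} = - \frac{1}{7}$ ($x{\left(m \right)} = - \frac{m \frac{1}{m}}{7} = \left(- \frac{1}{7}\right) 1 = - \frac{1}{7}$)
$r = -258$ ($r = -298 - \left(-8 + 4 \left(-8\right)\right) = -298 - \left(-8 - 32\right) = -298 - -40 = -298 + 40 = -258$)
$1513 \left(x{\left(-29 \right)} + r\right) = 1513 \left(- \frac{1}{7} - 258\right) = 1513 \left(- \frac{1807}{7}\right) = - \frac{2733991}{7}$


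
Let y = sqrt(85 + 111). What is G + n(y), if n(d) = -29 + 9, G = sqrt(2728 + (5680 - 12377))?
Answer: -20 + 63*I ≈ -20.0 + 63.0*I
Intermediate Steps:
y = 14 (y = sqrt(196) = 14)
G = 63*I (G = sqrt(2728 - 6697) = sqrt(-3969) = 63*I ≈ 63.0*I)
n(d) = -20
G + n(y) = 63*I - 20 = -20 + 63*I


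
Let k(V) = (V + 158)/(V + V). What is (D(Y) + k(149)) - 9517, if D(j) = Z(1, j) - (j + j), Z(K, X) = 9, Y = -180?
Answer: -2725797/298 ≈ -9147.0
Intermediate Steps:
k(V) = (158 + V)/(2*V) (k(V) = (158 + V)/((2*V)) = (158 + V)*(1/(2*V)) = (158 + V)/(2*V))
D(j) = 9 - 2*j (D(j) = 9 - (j + j) = 9 - 2*j)
(D(Y) + k(149)) - 9517 = ((9 - 2*(-180)) + (1/2)*(158 + 149)/149) - 9517 = ((9 + 360) + (1/2)*(1/149)*307) - 9517 = (369 + 307/298) - 9517 = 110269/298 - 9517 = -2725797/298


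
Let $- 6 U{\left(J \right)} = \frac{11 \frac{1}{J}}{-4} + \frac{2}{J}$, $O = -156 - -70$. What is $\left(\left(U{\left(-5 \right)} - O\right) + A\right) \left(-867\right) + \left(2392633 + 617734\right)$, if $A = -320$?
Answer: $\frac{128530667}{40} \approx 3.2133 \cdot 10^{6}$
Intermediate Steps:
$O = -86$ ($O = -156 + 70 = -86$)
$U{\left(J \right)} = \frac{1}{8 J}$ ($U{\left(J \right)} = - \frac{\frac{11 \frac{1}{J}}{-4} + \frac{2}{J}}{6} = - \frac{\frac{11}{J} \left(- \frac{1}{4}\right) + \frac{2}{J}}{6} = - \frac{- \frac{11}{4 J} + \frac{2}{J}}{6} = - \frac{\left(- \frac{3}{4}\right) \frac{1}{J}}{6} = \frac{1}{8 J}$)
$\left(\left(U{\left(-5 \right)} - O\right) + A\right) \left(-867\right) + \left(2392633 + 617734\right) = \left(\left(\frac{1}{8 \left(-5\right)} - -86\right) - 320\right) \left(-867\right) + \left(2392633 + 617734\right) = \left(\left(\frac{1}{8} \left(- \frac{1}{5}\right) + 86\right) - 320\right) \left(-867\right) + 3010367 = \left(\left(- \frac{1}{40} + 86\right) - 320\right) \left(-867\right) + 3010367 = \left(\frac{3439}{40} - 320\right) \left(-867\right) + 3010367 = \left(- \frac{9361}{40}\right) \left(-867\right) + 3010367 = \frac{8115987}{40} + 3010367 = \frac{128530667}{40}$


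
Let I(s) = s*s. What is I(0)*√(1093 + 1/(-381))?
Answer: 0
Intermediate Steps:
I(s) = s²
I(0)*√(1093 + 1/(-381)) = 0²*√(1093 + 1/(-381)) = 0*√(1093 - 1/381) = 0*√(416432/381) = 0*(4*√9916287/381) = 0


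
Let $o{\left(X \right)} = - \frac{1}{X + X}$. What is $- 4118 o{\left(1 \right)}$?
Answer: $2059$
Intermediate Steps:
$o{\left(X \right)} = - \frac{1}{2 X}$
$- 4118 o{\left(1 \right)} = - 4118 \left(- \frac{1}{2 \cdot 1}\right) = - 4118 \left(\left(- \frac{1}{2}\right) 1\right) = \left(-4118\right) \left(- \frac{1}{2}\right) = 2059$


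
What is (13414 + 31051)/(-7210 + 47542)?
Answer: 44465/40332 ≈ 1.1025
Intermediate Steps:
(13414 + 31051)/(-7210 + 47542) = 44465/40332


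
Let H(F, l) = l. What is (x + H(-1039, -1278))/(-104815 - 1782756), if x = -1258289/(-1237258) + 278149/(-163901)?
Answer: 259300745629377/382776414712440518 ≈ 0.00067742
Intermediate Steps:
x = -137907250053/202787823458 (x = -1258289*(-1/1237258) + 278149*(-1/163901) = 1258289/1237258 - 278149/163901 = -137907250053/202787823458 ≈ -0.68006)
(x + H(-1039, -1278))/(-104815 - 1782756) = (-137907250053/202787823458 - 1278)/(-104815 - 1782756) = -259300745629377/202787823458/(-1887571) = -259300745629377/202787823458*(-1/1887571) = 259300745629377/382776414712440518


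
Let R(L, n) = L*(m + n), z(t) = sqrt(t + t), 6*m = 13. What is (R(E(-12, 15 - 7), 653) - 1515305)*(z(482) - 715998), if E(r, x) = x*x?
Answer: 1054933075918 - 8840246*sqrt(241)/3 ≈ 1.0549e+12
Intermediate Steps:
m = 13/6 (m = (1/6)*13 = 13/6 ≈ 2.1667)
z(t) = sqrt(2)*sqrt(t) (z(t) = sqrt(2*t) = sqrt(2)*sqrt(t))
E(r, x) = x**2
R(L, n) = L*(13/6 + n)
(R(E(-12, 15 - 7), 653) - 1515305)*(z(482) - 715998) = ((15 - 7)**2*(13 + 6*653)/6 - 1515305)*(sqrt(2)*sqrt(482) - 715998) = ((1/6)*8**2*(13 + 3918) - 1515305)*(2*sqrt(241) - 715998) = ((1/6)*64*3931 - 1515305)*(-715998 + 2*sqrt(241)) = (125792/3 - 1515305)*(-715998 + 2*sqrt(241)) = -4420123*(-715998 + 2*sqrt(241))/3 = 1054933075918 - 8840246*sqrt(241)/3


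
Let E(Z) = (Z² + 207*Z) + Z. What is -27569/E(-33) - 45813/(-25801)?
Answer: 975877844/149000775 ≈ 6.5495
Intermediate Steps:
E(Z) = Z² + 208*Z
-27569/E(-33) - 45813/(-25801) = -27569*(-1/(33*(208 - 33))) - 45813/(-25801) = -27569/((-33*175)) - 45813*(-1/25801) = -27569/(-5775) + 45813/25801 = -27569*(-1/5775) + 45813/25801 = 27569/5775 + 45813/25801 = 975877844/149000775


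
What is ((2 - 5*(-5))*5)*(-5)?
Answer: -675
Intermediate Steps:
((2 - 5*(-5))*5)*(-5) = ((2 + 25)*5)*(-5) = (27*5)*(-5) = 135*(-5) = -675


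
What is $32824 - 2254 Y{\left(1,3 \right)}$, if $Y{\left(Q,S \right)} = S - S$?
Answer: $32824$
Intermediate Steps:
$Y{\left(Q,S \right)} = 0$
$32824 - 2254 Y{\left(1,3 \right)} = 32824 - 2254 \cdot 0 = 32824 - 0 = 32824 + 0 = 32824$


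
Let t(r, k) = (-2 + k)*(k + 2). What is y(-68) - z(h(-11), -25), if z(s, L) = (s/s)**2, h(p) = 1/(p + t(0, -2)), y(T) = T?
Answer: -69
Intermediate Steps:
t(r, k) = (-2 + k)*(2 + k)
h(p) = 1/p (h(p) = 1/(p + (-4 + (-2)**2)) = 1/(p + (-4 + 4)) = 1/(p + 0) = 1/p)
z(s, L) = 1 (z(s, L) = 1**2 = 1)
y(-68) - z(h(-11), -25) = -68 - 1*1 = -68 - 1 = -69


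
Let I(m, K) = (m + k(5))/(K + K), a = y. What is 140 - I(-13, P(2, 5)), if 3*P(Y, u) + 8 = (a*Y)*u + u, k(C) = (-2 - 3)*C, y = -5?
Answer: 7363/53 ≈ 138.92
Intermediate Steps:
a = -5
k(C) = -5*C
P(Y, u) = -8/3 + u/3 - 5*Y*u/3 (P(Y, u) = -8/3 + ((-5*Y)*u + u)/3 = -8/3 + (-5*Y*u + u)/3 = -8/3 + (u - 5*Y*u)/3 = -8/3 + (u/3 - 5*Y*u/3) = -8/3 + u/3 - 5*Y*u/3)
I(m, K) = (-25 + m)/(2*K) (I(m, K) = (m - 5*5)/(K + K) = (m - 25)/((2*K)) = (-25 + m)*(1/(2*K)) = (-25 + m)/(2*K))
140 - I(-13, P(2, 5)) = 140 - (-25 - 13)/(2*(-8/3 + (⅓)*5 - 5/3*2*5)) = 140 - (-38)/(2*(-8/3 + 5/3 - 50/3)) = 140 - (-38)/(2*(-53/3)) = 140 - (-3)*(-38)/(2*53) = 140 - 1*57/53 = 140 - 57/53 = 7363/53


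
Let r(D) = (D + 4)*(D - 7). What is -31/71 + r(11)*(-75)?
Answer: -319531/71 ≈ -4500.4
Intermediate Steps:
r(D) = (-7 + D)*(4 + D) (r(D) = (4 + D)*(-7 + D) = (-7 + D)*(4 + D))
-31/71 + r(11)*(-75) = -31/71 + (-28 + 11² - 3*11)*(-75) = -31*1/71 + (-28 + 121 - 33)*(-75) = -31/71 + 60*(-75) = -31/71 - 4500 = -319531/71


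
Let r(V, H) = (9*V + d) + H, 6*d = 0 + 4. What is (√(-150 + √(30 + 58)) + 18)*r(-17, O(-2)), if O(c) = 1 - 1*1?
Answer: -2742 - 457*I*√(150 - 2*√22)/3 ≈ -2742.0 - 1806.4*I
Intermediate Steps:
O(c) = 0 (O(c) = 1 - 1 = 0)
d = ⅔ (d = (0 + 4)/6 = (⅙)*4 = ⅔ ≈ 0.66667)
r(V, H) = ⅔ + H + 9*V (r(V, H) = (9*V + ⅔) + H = (⅔ + 9*V) + H = ⅔ + H + 9*V)
(√(-150 + √(30 + 58)) + 18)*r(-17, O(-2)) = (√(-150 + √(30 + 58)) + 18)*(⅔ + 0 + 9*(-17)) = (√(-150 + √88) + 18)*(⅔ + 0 - 153) = (√(-150 + 2*√22) + 18)*(-457/3) = (18 + √(-150 + 2*√22))*(-457/3) = -2742 - 457*√(-150 + 2*√22)/3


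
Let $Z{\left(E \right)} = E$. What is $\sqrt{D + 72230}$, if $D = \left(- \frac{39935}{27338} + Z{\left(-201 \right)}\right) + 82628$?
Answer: $\frac{\sqrt{115584329455278}}{27338} \approx 393.26$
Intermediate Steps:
$D = \frac{2253349391}{27338}$ ($D = \left(- \frac{39935}{27338} - 201\right) + 82628 = - \frac{5534873}{27338} + 82628 = \frac{2253349391}{27338} \approx 82426.0$)
$\sqrt{D + 72230} = \sqrt{\frac{2253349391}{27338} + 72230} = \sqrt{\frac{4227973131}{27338}} = \frac{\sqrt{115584329455278}}{27338}$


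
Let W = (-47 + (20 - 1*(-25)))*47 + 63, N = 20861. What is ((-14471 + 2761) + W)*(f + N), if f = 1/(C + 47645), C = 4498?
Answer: -12771332910884/52143 ≈ -2.4493e+8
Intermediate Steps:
f = 1/52143 (f = 1/(4498 + 47645) = 1/52143 ≈ 1.9178e-5)
W = -31 (W = (-47 + (20 + 25))*47 + 63 = (-47 + 45)*47 + 63 = -2*47 + 63 = -94 + 63 = -31)
((-14471 + 2761) + W)*(f + N) = ((-14471 + 2761) - 31)*(1/52143 + 20861) = (-11710 - 31)*(1087755124/52143) = -11741*1087755124/52143 = -12771332910884/52143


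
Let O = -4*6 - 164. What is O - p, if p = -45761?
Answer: 45573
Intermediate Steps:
O = -188 (O = -24 - 164 = -188)
O - p = -188 - 1*(-45761) = -188 + 45761 = 45573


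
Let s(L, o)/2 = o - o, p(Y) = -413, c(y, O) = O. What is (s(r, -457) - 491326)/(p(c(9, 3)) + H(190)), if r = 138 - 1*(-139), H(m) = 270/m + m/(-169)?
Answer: 788823893/662595 ≈ 1190.5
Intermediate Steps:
H(m) = 270/m - m/169 (H(m) = 270/m + m*(-1/169) = 270/m - m/169)
r = 277 (r = 138 + 139 = 277)
s(L, o) = 0 (s(L, o) = 2*(o - o) = 2*0 = 0)
(s(r, -457) - 491326)/(p(c(9, 3)) + H(190)) = (0 - 491326)/(-413 + (270/190 - 1/169*190)) = -491326/(-413 + (270*(1/190) - 190/169)) = -491326/(-413 + (27/19 - 190/169)) = -491326/(-413 + 953/3211) = -491326/(-1325190/3211) = -491326*(-3211/1325190) = 788823893/662595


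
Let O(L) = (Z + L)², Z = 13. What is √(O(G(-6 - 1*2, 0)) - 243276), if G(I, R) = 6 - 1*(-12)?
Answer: I*√242315 ≈ 492.25*I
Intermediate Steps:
G(I, R) = 18 (G(I, R) = 6 + 12 = 18)
O(L) = (13 + L)²
√(O(G(-6 - 1*2, 0)) - 243276) = √((13 + 18)² - 243276) = √(31² - 243276) = √(961 - 243276) = √(-242315) = I*√242315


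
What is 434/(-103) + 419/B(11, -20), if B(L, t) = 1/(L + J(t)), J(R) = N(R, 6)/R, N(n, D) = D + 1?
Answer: 9183761/2060 ≈ 4458.1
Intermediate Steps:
N(n, D) = 1 + D
J(R) = 7/R (J(R) = (1 + 6)/R = 7/R)
B(L, t) = 1/(L + 7/t)
434/(-103) + 419/B(11, -20) = 434/(-103) + 419/((-20/(7 + 11*(-20)))) = 434*(-1/103) + 419/((-20/(7 - 220))) = -434/103 + 419/((-20/(-213))) = -434/103 + 419/((-20*(-1/213))) = -434/103 + 419/(20/213) = -434/103 + 419*(213/20) = -434/103 + 89247/20 = 9183761/2060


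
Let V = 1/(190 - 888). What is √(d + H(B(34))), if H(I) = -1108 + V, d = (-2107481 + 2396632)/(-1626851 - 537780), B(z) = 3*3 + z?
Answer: I*√2529713100089708015854/1510912438 ≈ 33.289*I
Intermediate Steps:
B(z) = 9 + z
V = -1/698 (V = 1/(-698) = -1/698 ≈ -0.0014327)
d = -289151/2164631 (d = 289151/(-2164631) = 289151*(-1/2164631) = -289151/2164631 ≈ -0.13358)
H(I) = -773385/698 (H(I) = -1108 - 1/698 = -773385/698)
√(d + H(B(34))) = √(-289151/2164631 - 773385/698) = √(-1674294973333/1510912438) = I*√2529713100089708015854/1510912438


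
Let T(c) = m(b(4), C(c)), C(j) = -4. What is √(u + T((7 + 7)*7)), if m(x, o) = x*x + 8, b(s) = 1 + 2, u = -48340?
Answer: I*√48323 ≈ 219.82*I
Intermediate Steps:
b(s) = 3
m(x, o) = 8 + x² (m(x, o) = x² + 8 = 8 + x²)
T(c) = 17 (T(c) = 8 + 3² = 8 + 9 = 17)
√(u + T((7 + 7)*7)) = √(-48340 + 17) = √(-48323) = I*√48323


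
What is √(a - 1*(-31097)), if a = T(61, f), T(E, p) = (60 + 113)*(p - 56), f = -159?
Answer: I*√6098 ≈ 78.09*I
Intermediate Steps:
T(E, p) = -9688 + 173*p (T(E, p) = 173*(-56 + p) = -9688 + 173*p)
a = -37195 (a = -9688 + 173*(-159) = -9688 - 27507 = -37195)
√(a - 1*(-31097)) = √(-37195 - 1*(-31097)) = √(-37195 + 31097) = √(-6098) = I*√6098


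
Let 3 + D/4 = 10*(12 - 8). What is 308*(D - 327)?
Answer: -55132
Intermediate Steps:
D = 148 (D = -12 + 4*(10*(12 - 8)) = -12 + 4*(10*4) = -12 + 4*40 = -12 + 160 = 148)
308*(D - 327) = 308*(148 - 327) = 308*(-179) = -55132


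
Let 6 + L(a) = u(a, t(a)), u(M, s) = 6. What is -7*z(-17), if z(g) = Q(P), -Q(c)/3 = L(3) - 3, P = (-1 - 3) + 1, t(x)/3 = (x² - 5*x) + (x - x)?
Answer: -63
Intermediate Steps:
t(x) = -15*x + 3*x² (t(x) = 3*((x² - 5*x) + (x - x)) = 3*((x² - 5*x) + 0) = 3*(x² - 5*x) = -15*x + 3*x²)
L(a) = 0 (L(a) = -6 + 6 = 0)
P = -3 (P = -4 + 1 = -3)
Q(c) = 9 (Q(c) = -3*(0 - 3) = -3*(-3) = 9)
z(g) = 9
-7*z(-17) = -7*9 = -63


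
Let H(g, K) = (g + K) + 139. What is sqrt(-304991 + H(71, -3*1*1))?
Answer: 4*I*sqrt(19049) ≈ 552.07*I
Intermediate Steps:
H(g, K) = 139 + K + g (H(g, K) = (K + g) + 139 = 139 + K + g)
sqrt(-304991 + H(71, -3*1*1)) = sqrt(-304991 + (139 - 3*1*1 + 71)) = sqrt(-304991 + (139 - 3*1 + 71)) = sqrt(-304991 + (139 - 3 + 71)) = sqrt(-304991 + 207) = sqrt(-304784) = 4*I*sqrt(19049)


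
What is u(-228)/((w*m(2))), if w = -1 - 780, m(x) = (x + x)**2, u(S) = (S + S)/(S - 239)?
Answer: -57/729454 ≈ -7.8141e-5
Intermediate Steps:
u(S) = 2*S/(-239 + S) (u(S) = (2*S)/(-239 + S) = 2*S/(-239 + S))
m(x) = 4*x**2 (m(x) = (2*x)**2 = 4*x**2)
w = -781
u(-228)/((w*m(2))) = (2*(-228)/(-239 - 228))/((-3124*2**2)) = (2*(-228)/(-467))/((-3124*4)) = (2*(-228)*(-1/467))/((-781*16)) = (456/467)/(-12496) = (456/467)*(-1/12496) = -57/729454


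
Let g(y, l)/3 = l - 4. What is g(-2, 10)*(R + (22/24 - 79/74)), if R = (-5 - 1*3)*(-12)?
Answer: 127671/74 ≈ 1725.3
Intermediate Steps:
g(y, l) = -12 + 3*l (g(y, l) = 3*(l - 4) = 3*(-4 + l) = -12 + 3*l)
R = 96 (R = (-5 - 3)*(-12) = -8*(-12) = 96)
g(-2, 10)*(R + (22/24 - 79/74)) = (-12 + 3*10)*(96 + (22/24 - 79/74)) = (-12 + 30)*(96 + (22*(1/24) - 79*1/74)) = 18*(96 + (11/12 - 79/74)) = 18*(96 - 67/444) = 18*(42557/444) = 127671/74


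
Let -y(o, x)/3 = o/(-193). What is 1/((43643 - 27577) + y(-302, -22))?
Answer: 193/3099832 ≈ 6.2261e-5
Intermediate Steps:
y(o, x) = 3*o/193 (y(o, x) = -3*o/(-193) = -3*o*(-1)/193 = -(-3)*o/193 = 3*o/193)
1/((43643 - 27577) + y(-302, -22)) = 1/((43643 - 27577) + (3/193)*(-302)) = 1/(16066 - 906/193) = 1/(3099832/193) = 193/3099832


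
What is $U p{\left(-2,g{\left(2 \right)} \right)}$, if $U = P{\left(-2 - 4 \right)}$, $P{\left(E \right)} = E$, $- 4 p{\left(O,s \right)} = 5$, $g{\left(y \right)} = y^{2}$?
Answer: $\frac{15}{2} \approx 7.5$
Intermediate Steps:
$p{\left(O,s \right)} = - \frac{5}{4}$ ($p{\left(O,s \right)} = \left(- \frac{1}{4}\right) 5 = - \frac{5}{4}$)
$U = -6$ ($U = -2 - 4 = -6$)
$U p{\left(-2,g{\left(2 \right)} \right)} = \left(-6\right) \left(- \frac{5}{4}\right) = \frac{15}{2}$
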